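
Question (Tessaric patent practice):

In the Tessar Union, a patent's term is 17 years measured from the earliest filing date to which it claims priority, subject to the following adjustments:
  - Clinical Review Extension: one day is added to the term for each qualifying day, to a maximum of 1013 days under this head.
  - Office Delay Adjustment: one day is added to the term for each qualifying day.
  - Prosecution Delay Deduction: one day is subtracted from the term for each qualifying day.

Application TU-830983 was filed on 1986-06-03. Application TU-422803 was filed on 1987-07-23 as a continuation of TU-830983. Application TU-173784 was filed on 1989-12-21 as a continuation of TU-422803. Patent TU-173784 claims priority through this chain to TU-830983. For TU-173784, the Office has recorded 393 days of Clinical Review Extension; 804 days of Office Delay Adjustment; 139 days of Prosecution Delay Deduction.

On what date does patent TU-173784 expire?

Earliest priority filing: 3 June 1986.
Base term: 3 June 1986 + 17 years → 3 June 2003.
Clinical Review Extension: 393 days (within the 1013-day cap) → +393 days → 30 June 2004.
Office Delay Adjustment: +804 days → 12 September 2006.
Prosecution Delay Deduction: −139 days → 26 April 2006.

April 26, 2006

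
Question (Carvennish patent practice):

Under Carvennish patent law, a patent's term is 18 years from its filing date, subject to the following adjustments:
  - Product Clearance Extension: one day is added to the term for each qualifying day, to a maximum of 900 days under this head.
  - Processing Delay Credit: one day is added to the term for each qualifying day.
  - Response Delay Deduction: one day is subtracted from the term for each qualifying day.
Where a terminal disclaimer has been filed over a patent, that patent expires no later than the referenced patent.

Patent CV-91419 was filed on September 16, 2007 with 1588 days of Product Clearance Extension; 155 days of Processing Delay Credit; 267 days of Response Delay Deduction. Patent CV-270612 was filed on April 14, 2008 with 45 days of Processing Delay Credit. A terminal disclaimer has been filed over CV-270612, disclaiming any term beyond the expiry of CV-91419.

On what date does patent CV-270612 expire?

Natural term of CV-270612:
  Base: filing + 18 years → 14 April 2026.
  Processing Delay Credit: +45 days → 29 May 2026.
Expiry of referenced patent CV-91419:
  Base: filing + 18 years → 16 September 2025.
  Product Clearance Extension: 1588 days claimed exceeds the 900-day cap, so +900 days → 4 March 2028.
  Processing Delay Credit: +155 days → 6 August 2028.
  Response Delay Deduction: −267 days → 13 November 2027.
Terminal disclaimer: CV-270612 expires on the earlier of 29 May 2026 and 13 November 2027.

2026-05-29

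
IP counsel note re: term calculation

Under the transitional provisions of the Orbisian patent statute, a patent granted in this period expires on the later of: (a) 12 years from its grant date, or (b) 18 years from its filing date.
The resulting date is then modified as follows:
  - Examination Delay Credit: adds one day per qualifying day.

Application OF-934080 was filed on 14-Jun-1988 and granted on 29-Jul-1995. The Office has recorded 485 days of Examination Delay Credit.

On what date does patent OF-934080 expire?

2008-11-25

(a) grant + 12 years → 29 July 2007.
(b) filing + 18 years → 14 June 2006.
Later of the two: 29 July 2007.
Examination Delay Credit: +485 days → 25 November 2008.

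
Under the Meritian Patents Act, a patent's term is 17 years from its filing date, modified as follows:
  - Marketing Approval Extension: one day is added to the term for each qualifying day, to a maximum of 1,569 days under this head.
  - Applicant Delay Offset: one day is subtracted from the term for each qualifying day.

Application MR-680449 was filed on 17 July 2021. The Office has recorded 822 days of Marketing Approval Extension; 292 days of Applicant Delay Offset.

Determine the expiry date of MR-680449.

Base term: filing date + 17 years → 17 July 2038.
Marketing Approval Extension: 822 days (within the 1569-day cap) → +822 days → 16 October 2040.
Applicant Delay Offset: −292 days → 29 December 2039.

December 29, 2039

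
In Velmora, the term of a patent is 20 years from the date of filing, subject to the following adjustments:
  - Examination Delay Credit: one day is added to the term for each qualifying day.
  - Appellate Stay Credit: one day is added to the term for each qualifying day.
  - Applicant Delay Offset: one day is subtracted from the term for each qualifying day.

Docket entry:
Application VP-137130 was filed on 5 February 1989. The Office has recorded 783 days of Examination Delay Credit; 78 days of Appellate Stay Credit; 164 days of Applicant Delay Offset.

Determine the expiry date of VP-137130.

2011-01-03

Base term: filing date + 20 years → 5 February 2009.
Examination Delay Credit: +783 days → 30 March 2011.
Appellate Stay Credit: +78 days → 16 June 2011.
Applicant Delay Offset: −164 days → 3 January 2011.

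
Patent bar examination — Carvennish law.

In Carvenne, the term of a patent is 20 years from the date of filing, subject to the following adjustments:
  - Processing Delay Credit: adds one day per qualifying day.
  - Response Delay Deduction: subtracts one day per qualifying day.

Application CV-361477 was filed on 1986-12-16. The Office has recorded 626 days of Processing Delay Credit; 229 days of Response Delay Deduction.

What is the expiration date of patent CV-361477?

Base term: filing date + 20 years → 16 December 2006.
Processing Delay Credit: +626 days → 2 September 2008.
Response Delay Deduction: −229 days → 17 January 2008.

2008-01-17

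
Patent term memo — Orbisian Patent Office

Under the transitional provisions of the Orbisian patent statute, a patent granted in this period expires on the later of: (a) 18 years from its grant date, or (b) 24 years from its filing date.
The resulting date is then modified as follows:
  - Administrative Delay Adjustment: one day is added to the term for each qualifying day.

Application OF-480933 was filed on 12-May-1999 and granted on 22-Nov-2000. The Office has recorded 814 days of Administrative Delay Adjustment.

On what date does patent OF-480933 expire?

August 3, 2025

(a) grant + 18 years → 22 November 2018.
(b) filing + 24 years → 12 May 2023.
Later of the two: 12 May 2023.
Administrative Delay Adjustment: +814 days → 3 August 2025.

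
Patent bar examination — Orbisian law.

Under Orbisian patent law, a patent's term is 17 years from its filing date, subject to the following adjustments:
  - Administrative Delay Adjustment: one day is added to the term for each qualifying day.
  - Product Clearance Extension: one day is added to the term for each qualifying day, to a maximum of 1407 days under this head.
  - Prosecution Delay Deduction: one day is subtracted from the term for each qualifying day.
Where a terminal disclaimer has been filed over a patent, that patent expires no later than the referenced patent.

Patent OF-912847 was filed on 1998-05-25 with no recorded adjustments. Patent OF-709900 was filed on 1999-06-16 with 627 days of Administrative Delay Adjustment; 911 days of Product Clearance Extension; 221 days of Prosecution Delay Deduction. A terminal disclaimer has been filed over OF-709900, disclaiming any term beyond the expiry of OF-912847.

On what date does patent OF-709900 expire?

Natural term of OF-709900:
  Base: filing + 17 years → 16 June 2016.
  Administrative Delay Adjustment: +627 days → 5 March 2018.
  Product Clearance Extension: 911 days (within the 1407-day cap) → +911 days → 1 September 2020.
  Prosecution Delay Deduction: −221 days → 24 January 2020.
Expiry of referenced patent OF-912847:
  Base: filing + 17 years → 25 May 2015.
Terminal disclaimer: OF-709900 expires on the earlier of 24 January 2020 and 25 May 2015.

May 25, 2015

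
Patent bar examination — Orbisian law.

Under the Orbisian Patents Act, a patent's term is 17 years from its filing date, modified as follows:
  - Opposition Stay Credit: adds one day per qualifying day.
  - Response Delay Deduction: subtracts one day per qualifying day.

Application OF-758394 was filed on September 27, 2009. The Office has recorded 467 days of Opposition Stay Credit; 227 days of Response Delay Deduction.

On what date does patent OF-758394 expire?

Base term: filing date + 17 years → 27 September 2026.
Opposition Stay Credit: +467 days → 7 January 2028.
Response Delay Deduction: −227 days → 25 May 2027.

May 25, 2027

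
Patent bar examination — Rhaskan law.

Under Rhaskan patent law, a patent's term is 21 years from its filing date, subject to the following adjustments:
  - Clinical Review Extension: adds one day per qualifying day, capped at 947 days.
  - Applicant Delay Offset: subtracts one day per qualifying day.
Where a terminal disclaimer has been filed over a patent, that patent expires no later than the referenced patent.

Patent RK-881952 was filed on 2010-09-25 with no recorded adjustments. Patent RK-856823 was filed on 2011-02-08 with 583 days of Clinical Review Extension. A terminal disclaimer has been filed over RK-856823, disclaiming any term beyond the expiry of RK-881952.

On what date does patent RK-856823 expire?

2031-09-25

Natural term of RK-856823:
  Base: filing + 21 years → 8 February 2032.
  Clinical Review Extension: 583 days (within the 947-day cap) → +583 days → 13 September 2033.
Expiry of referenced patent RK-881952:
  Base: filing + 21 years → 25 September 2031.
Terminal disclaimer: RK-856823 expires on the earlier of 13 September 2033 and 25 September 2031.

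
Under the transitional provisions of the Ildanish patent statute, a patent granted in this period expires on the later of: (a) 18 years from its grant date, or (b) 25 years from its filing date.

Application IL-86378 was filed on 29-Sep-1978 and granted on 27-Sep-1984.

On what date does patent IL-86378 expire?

(a) grant + 18 years → 27 September 2002.
(b) filing + 25 years → 29 September 2003.
Later of the two: 29 September 2003.

September 29, 2003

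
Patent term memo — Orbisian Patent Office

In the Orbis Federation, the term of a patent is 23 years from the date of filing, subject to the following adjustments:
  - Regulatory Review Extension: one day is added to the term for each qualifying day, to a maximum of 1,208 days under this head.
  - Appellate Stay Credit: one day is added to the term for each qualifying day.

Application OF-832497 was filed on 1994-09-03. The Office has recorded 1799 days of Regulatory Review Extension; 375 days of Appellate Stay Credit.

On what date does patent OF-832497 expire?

2022-01-03

Base term: filing date + 23 years → 3 September 2017.
Regulatory Review Extension: 1799 days claimed exceeds the 1208-day cap, so +1208 days → 24 December 2020.
Appellate Stay Credit: +375 days → 3 January 2022.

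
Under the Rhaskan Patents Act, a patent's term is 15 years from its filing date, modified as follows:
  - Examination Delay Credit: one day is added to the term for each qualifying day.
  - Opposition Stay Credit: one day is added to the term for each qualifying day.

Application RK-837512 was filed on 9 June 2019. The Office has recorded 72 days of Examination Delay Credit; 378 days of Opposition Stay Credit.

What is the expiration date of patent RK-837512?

2035-09-02

Base term: filing date + 15 years → 9 June 2034.
Examination Delay Credit: +72 days → 20 August 2034.
Opposition Stay Credit: +378 days → 2 September 2035.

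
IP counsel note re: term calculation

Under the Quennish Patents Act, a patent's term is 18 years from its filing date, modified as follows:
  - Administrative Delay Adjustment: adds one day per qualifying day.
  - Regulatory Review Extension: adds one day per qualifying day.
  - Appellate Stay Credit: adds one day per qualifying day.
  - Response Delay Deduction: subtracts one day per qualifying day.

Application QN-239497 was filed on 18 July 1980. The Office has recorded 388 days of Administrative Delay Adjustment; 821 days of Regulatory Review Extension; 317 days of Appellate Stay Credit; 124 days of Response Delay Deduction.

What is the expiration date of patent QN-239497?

Base term: filing date + 18 years → 18 July 1998.
Administrative Delay Adjustment: +388 days → 10 August 1999.
Regulatory Review Extension: +821 days → 8 November 2001.
Appellate Stay Credit: +317 days → 21 September 2002.
Response Delay Deduction: −124 days → 20 May 2002.

2002-05-20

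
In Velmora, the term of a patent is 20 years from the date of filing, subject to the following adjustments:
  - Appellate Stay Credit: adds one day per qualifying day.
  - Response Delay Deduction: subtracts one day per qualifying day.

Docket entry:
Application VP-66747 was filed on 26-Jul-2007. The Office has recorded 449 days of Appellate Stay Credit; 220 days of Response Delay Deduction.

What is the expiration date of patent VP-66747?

Base term: filing date + 20 years → 26 July 2027.
Appellate Stay Credit: +449 days → 17 October 2028.
Response Delay Deduction: −220 days → 11 March 2028.

March 11, 2028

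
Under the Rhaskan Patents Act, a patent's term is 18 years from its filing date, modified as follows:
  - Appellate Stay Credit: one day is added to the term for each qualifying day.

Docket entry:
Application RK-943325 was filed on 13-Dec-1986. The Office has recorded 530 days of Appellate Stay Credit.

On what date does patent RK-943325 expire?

Base term: filing date + 18 years → 13 December 2004.
Appellate Stay Credit: +530 days → 27 May 2006.

2006-05-27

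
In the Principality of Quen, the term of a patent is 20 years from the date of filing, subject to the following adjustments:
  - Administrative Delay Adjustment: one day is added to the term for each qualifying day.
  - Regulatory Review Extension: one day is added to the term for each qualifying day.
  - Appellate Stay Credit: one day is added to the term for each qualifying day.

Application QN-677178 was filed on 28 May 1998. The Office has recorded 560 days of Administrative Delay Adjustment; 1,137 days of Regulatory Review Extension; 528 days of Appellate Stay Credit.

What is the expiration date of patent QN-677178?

June 30, 2024

Base term: filing date + 20 years → 28 May 2018.
Administrative Delay Adjustment: +560 days → 9 December 2019.
Regulatory Review Extension: +1137 days → 19 January 2023.
Appellate Stay Credit: +528 days → 30 June 2024.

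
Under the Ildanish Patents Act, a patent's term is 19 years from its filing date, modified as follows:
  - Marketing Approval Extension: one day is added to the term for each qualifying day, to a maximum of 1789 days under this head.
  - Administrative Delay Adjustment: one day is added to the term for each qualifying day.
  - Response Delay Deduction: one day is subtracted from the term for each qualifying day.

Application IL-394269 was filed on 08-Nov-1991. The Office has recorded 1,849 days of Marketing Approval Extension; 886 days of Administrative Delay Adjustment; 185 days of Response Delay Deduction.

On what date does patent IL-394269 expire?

Base term: filing date + 19 years → 8 November 2010.
Marketing Approval Extension: 1849 days claimed exceeds the 1789-day cap, so +1789 days → 2 October 2015.
Administrative Delay Adjustment: +886 days → 6 March 2018.
Response Delay Deduction: −185 days → 2 September 2017.

2017-09-02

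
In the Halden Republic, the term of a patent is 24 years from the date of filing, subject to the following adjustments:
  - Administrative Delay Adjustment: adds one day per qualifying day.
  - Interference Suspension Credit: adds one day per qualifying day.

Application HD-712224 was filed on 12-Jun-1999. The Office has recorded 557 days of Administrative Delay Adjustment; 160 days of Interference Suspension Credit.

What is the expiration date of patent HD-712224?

May 29, 2025

Base term: filing date + 24 years → 12 June 2023.
Administrative Delay Adjustment: +557 days → 20 December 2024.
Interference Suspension Credit: +160 days → 29 May 2025.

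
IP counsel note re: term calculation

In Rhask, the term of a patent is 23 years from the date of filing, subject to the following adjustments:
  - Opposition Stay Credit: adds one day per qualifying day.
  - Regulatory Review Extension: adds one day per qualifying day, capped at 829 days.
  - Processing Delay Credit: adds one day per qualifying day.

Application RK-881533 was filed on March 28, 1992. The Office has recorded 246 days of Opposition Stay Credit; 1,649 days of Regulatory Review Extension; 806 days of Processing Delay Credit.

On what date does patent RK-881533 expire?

Base term: filing date + 23 years → 28 March 2015.
Opposition Stay Credit: +246 days → 29 November 2015.
Regulatory Review Extension: 1649 days claimed exceeds the 829-day cap, so +829 days → 7 March 2018.
Processing Delay Credit: +806 days → 21 May 2020.

2020-05-21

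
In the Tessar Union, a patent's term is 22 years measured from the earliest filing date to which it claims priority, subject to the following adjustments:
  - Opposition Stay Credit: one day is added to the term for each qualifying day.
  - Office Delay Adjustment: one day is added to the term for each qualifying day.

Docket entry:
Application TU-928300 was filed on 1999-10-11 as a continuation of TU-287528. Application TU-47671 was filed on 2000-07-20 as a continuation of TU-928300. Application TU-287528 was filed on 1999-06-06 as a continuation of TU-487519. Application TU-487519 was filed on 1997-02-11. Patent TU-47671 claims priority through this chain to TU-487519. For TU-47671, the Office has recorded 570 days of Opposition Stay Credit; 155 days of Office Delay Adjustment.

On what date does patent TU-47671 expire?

Earliest priority filing: 11 February 1997.
Base term: 11 February 1997 + 22 years → 11 February 2019.
Opposition Stay Credit: +570 days → 3 September 2020.
Office Delay Adjustment: +155 days → 5 February 2021.

2021-02-05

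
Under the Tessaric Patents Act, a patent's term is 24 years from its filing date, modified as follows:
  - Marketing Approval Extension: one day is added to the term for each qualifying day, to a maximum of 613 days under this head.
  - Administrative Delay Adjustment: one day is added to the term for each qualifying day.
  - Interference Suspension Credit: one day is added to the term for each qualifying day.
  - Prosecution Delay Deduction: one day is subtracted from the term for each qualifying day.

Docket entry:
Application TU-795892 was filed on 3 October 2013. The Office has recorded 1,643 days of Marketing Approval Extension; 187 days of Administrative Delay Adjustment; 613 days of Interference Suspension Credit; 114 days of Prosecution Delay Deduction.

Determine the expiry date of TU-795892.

2041-04-24

Base term: filing date + 24 years → 3 October 2037.
Marketing Approval Extension: 1643 days claimed exceeds the 613-day cap, so +613 days → 8 June 2039.
Administrative Delay Adjustment: +187 days → 12 December 2039.
Interference Suspension Credit: +613 days → 16 August 2041.
Prosecution Delay Deduction: −114 days → 24 April 2041.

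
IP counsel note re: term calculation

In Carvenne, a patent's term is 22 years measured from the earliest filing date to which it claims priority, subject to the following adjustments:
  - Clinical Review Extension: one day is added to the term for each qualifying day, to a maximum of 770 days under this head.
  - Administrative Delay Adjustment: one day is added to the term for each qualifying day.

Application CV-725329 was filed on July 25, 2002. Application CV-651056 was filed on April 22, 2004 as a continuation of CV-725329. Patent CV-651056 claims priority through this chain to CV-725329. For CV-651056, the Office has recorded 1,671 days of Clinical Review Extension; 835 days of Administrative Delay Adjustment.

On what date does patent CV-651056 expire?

Earliest priority filing: 25 July 2002.
Base term: 25 July 2002 + 22 years → 25 July 2024.
Clinical Review Extension: 1671 days claimed exceeds the 770-day cap, so +770 days → 3 September 2026.
Administrative Delay Adjustment: +835 days → 16 December 2028.

2028-12-16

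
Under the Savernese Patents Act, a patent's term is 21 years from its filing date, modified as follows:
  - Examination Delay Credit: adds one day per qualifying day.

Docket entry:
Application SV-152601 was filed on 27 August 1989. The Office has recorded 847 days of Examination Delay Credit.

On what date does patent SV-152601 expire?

Base term: filing date + 21 years → 27 August 2010.
Examination Delay Credit: +847 days → 21 December 2012.

2012-12-21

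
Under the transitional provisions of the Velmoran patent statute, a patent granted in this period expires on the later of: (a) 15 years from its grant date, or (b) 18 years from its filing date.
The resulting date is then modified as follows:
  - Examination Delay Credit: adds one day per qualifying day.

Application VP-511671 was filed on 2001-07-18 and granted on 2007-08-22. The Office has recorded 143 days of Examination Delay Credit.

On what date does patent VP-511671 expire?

2023-01-12

(a) grant + 15 years → 22 August 2022.
(b) filing + 18 years → 18 July 2019.
Later of the two: 22 August 2022.
Examination Delay Credit: +143 days → 12 January 2023.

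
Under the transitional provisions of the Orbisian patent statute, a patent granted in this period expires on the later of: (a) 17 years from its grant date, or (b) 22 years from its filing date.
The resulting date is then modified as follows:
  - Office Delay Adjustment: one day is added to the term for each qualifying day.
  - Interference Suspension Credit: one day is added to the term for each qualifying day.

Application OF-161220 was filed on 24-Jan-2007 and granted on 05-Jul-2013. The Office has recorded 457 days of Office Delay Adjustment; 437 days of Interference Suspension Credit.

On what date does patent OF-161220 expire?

December 15, 2032

(a) grant + 17 years → 5 July 2030.
(b) filing + 22 years → 24 January 2029.
Later of the two: 5 July 2030.
Office Delay Adjustment: +457 days → 5 October 2031.
Interference Suspension Credit: +437 days → 15 December 2032.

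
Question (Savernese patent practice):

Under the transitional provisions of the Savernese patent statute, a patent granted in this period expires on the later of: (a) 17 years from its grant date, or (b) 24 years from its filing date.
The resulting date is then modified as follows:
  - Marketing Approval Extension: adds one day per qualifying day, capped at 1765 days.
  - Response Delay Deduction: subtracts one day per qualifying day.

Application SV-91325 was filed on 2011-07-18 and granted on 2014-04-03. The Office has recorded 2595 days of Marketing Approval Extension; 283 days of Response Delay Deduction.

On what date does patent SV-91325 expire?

(a) grant + 17 years → 3 April 2031.
(b) filing + 24 years → 18 July 2035.
Later of the two: 18 July 2035.
Marketing Approval Extension: 2595 days claimed exceeds the 1765-day cap, so +1765 days → 17 May 2040.
Response Delay Deduction: −283 days → 8 August 2039.

August 8, 2039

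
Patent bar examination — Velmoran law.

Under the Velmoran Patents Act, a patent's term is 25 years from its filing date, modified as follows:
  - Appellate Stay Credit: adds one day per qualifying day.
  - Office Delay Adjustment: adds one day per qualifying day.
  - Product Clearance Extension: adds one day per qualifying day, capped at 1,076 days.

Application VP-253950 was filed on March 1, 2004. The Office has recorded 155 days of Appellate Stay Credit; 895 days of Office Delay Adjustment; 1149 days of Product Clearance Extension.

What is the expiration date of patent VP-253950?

Base term: filing date + 25 years → 1 March 2029.
Appellate Stay Credit: +155 days → 3 August 2029.
Office Delay Adjustment: +895 days → 15 January 2032.
Product Clearance Extension: 1149 days claimed exceeds the 1076-day cap, so +1076 days → 26 December 2034.

December 26, 2034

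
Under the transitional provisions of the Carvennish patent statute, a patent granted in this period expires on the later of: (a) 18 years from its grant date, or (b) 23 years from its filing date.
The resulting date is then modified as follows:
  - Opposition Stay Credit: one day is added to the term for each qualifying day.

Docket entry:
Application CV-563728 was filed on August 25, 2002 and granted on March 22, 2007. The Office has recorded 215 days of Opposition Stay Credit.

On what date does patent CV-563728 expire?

2026-03-28

(a) grant + 18 years → 22 March 2025.
(b) filing + 23 years → 25 August 2025.
Later of the two: 25 August 2025.
Opposition Stay Credit: +215 days → 28 March 2026.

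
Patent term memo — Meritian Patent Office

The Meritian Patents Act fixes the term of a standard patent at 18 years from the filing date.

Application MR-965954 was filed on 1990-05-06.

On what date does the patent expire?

2008-05-06

Filing date + 18 years → 6 May 2008.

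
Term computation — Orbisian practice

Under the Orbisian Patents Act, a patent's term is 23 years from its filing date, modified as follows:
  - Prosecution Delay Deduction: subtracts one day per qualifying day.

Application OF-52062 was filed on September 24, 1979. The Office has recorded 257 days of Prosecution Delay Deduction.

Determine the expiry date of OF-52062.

January 10, 2002

Base term: filing date + 23 years → 24 September 2002.
Prosecution Delay Deduction: −257 days → 10 January 2002.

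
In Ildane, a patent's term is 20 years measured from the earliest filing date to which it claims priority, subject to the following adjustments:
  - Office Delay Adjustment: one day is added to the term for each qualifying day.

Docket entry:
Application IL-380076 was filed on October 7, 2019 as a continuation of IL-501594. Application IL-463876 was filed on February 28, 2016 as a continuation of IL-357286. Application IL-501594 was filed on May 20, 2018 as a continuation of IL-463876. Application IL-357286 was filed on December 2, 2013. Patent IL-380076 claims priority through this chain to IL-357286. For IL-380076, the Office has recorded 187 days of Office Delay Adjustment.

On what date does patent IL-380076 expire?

June 7, 2034

Earliest priority filing: 2 December 2013.
Base term: 2 December 2013 + 20 years → 2 December 2033.
Office Delay Adjustment: +187 days → 7 June 2034.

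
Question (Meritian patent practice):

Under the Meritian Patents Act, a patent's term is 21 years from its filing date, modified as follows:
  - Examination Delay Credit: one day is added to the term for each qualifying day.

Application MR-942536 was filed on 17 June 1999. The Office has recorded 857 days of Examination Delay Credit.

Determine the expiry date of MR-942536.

Base term: filing date + 21 years → 17 June 2020.
Examination Delay Credit: +857 days → 22 October 2022.

2022-10-22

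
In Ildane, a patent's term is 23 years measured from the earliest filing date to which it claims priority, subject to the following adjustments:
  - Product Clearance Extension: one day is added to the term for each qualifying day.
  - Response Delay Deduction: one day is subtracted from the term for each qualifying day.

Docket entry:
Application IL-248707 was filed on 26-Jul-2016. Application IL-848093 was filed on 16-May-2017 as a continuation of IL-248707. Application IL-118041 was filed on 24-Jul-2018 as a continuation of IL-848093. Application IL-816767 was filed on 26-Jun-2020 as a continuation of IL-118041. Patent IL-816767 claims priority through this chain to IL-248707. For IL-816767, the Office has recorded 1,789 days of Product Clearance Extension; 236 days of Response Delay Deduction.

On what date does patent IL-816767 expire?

October 26, 2043

Earliest priority filing: 26 July 2016.
Base term: 26 July 2016 + 23 years → 26 July 2039.
Product Clearance Extension: +1789 days → 18 June 2044.
Response Delay Deduction: −236 days → 26 October 2043.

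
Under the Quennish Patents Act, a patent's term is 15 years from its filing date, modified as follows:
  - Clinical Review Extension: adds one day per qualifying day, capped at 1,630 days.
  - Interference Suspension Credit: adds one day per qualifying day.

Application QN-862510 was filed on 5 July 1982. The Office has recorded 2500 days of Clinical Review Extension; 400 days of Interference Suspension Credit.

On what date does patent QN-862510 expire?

Base term: filing date + 15 years → 5 July 1997.
Clinical Review Extension: 2500 days claimed exceeds the 1630-day cap, so +1630 days → 21 December 2001.
Interference Suspension Credit: +400 days → 25 January 2003.

January 25, 2003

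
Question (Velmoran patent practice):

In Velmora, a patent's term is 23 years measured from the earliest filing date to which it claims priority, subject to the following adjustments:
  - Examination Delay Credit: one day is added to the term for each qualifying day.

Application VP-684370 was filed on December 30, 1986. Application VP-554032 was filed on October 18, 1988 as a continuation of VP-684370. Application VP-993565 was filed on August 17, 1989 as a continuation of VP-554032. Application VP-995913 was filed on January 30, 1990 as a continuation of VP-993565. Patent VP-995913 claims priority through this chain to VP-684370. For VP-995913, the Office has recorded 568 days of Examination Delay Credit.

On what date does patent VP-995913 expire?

Earliest priority filing: 30 December 1986.
Base term: 30 December 1986 + 23 years → 30 December 2009.
Examination Delay Credit: +568 days → 21 July 2011.

2011-07-21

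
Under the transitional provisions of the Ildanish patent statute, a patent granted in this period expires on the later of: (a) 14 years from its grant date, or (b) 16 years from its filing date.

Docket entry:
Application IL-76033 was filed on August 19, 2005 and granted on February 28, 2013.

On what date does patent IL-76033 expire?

2027-02-28

(a) grant + 14 years → 28 February 2027.
(b) filing + 16 years → 19 August 2021.
Later of the two: 28 February 2027.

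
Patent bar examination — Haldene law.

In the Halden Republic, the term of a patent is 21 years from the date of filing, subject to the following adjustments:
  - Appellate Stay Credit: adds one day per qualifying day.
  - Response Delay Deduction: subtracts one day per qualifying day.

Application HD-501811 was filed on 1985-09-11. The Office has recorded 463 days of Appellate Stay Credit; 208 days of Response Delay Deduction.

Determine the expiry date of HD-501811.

May 24, 2007

Base term: filing date + 21 years → 11 September 2006.
Appellate Stay Credit: +463 days → 18 December 2007.
Response Delay Deduction: −208 days → 24 May 2007.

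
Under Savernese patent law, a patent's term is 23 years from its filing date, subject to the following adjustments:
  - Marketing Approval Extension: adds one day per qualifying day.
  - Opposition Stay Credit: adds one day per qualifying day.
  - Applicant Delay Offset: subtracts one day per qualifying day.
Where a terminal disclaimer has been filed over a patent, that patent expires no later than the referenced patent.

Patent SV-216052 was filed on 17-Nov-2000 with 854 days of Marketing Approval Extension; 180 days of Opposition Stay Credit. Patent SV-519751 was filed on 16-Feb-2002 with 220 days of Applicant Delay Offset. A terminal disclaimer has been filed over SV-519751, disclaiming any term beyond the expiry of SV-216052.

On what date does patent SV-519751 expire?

Natural term of SV-519751:
  Base: filing + 23 years → 16 February 2025.
  Applicant Delay Offset: −220 days → 11 July 2024.
Expiry of referenced patent SV-216052:
  Base: filing + 23 years → 17 November 2023.
  Marketing Approval Extension: +854 days → 20 March 2026.
  Opposition Stay Credit: +180 days → 16 September 2026.
Terminal disclaimer: SV-519751 expires on the earlier of 11 July 2024 and 16 September 2026.

2024-07-11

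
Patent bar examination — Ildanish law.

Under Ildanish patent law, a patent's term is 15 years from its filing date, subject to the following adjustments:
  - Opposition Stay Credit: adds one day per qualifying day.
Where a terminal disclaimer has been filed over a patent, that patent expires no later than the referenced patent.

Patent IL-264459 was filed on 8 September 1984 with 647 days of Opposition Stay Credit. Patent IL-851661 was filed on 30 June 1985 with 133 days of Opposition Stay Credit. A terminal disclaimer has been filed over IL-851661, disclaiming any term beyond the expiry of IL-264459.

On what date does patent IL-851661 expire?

2000-11-10

Natural term of IL-851661:
  Base: filing + 15 years → 30 June 2000.
  Opposition Stay Credit: +133 days → 10 November 2000.
Expiry of referenced patent IL-264459:
  Base: filing + 15 years → 8 September 1999.
  Opposition Stay Credit: +647 days → 16 June 2001.
Terminal disclaimer: IL-851661 expires on the earlier of 10 November 2000 and 16 June 2001.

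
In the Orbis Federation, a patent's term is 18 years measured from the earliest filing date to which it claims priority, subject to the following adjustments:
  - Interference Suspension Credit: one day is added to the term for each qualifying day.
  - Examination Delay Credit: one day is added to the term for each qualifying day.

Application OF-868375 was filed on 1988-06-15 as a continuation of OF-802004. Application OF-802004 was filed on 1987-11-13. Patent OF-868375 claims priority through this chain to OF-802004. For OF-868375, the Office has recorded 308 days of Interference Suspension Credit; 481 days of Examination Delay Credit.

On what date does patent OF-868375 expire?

2008-01-11

Earliest priority filing: 13 November 1987.
Base term: 13 November 1987 + 18 years → 13 November 2005.
Interference Suspension Credit: +308 days → 17 September 2006.
Examination Delay Credit: +481 days → 11 January 2008.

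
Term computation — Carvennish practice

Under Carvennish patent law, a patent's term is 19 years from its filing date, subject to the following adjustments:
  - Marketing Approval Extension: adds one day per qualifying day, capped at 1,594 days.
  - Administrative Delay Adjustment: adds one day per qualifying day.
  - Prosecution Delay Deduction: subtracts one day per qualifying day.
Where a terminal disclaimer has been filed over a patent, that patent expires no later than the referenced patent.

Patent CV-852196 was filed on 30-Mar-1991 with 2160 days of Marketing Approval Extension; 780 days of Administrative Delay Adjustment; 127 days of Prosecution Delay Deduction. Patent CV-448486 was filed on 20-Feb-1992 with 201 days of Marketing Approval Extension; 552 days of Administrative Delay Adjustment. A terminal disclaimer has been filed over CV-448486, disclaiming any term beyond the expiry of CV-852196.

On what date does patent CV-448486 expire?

Natural term of CV-448486:
  Base: filing + 19 years → 20 February 2011.
  Marketing Approval Extension: 201 days (within the 1594-day cap) → +201 days → 9 September 2011.
  Administrative Delay Adjustment: +552 days → 14 March 2013.
Expiry of referenced patent CV-852196:
  Base: filing + 19 years → 30 March 2010.
  Marketing Approval Extension: 2160 days claimed exceeds the 1594-day cap, so +1594 days → 10 August 2014.
  Administrative Delay Adjustment: +780 days → 28 September 2016.
  Prosecution Delay Deduction: −127 days → 24 May 2016.
Terminal disclaimer: CV-448486 expires on the earlier of 14 March 2013 and 24 May 2016.

March 14, 2013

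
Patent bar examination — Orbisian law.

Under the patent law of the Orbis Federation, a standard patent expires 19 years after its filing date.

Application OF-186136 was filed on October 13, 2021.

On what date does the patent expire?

2040-10-13

Filing date + 19 years → 13 October 2040.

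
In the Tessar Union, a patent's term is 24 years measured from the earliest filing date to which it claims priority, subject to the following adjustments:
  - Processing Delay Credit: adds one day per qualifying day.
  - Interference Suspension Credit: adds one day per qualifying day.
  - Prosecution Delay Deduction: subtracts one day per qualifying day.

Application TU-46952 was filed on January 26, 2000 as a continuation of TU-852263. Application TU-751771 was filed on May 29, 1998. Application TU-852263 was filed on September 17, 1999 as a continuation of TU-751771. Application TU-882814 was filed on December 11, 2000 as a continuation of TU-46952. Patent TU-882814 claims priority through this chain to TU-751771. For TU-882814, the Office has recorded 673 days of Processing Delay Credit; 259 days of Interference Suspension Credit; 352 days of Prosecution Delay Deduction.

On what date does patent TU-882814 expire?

2023-12-30

Earliest priority filing: 29 May 1998.
Base term: 29 May 1998 + 24 years → 29 May 2022.
Processing Delay Credit: +673 days → 1 April 2024.
Interference Suspension Credit: +259 days → 16 December 2024.
Prosecution Delay Deduction: −352 days → 30 December 2023.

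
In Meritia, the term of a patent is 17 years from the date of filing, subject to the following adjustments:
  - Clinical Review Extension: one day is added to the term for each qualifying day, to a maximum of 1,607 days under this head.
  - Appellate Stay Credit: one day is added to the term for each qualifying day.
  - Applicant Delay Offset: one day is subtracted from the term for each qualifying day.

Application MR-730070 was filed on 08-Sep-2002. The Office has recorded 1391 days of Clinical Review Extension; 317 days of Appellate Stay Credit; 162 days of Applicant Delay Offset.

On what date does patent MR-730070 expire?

Base term: filing date + 17 years → 8 September 2019.
Clinical Review Extension: 1391 days (within the 1607-day cap) → +1391 days → 30 June 2023.
Appellate Stay Credit: +317 days → 12 May 2024.
Applicant Delay Offset: −162 days → 2 December 2023.

December 2, 2023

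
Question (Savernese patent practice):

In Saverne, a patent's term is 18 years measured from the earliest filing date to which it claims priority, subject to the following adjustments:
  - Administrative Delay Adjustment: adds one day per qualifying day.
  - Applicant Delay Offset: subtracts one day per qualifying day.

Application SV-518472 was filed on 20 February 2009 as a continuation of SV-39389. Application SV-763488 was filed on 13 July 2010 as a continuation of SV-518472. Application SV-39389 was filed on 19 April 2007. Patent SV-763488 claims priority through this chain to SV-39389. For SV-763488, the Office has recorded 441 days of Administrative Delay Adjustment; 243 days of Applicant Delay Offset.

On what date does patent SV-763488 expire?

November 3, 2025

Earliest priority filing: 19 April 2007.
Base term: 19 April 2007 + 18 years → 19 April 2025.
Administrative Delay Adjustment: +441 days → 4 July 2026.
Applicant Delay Offset: −243 days → 3 November 2025.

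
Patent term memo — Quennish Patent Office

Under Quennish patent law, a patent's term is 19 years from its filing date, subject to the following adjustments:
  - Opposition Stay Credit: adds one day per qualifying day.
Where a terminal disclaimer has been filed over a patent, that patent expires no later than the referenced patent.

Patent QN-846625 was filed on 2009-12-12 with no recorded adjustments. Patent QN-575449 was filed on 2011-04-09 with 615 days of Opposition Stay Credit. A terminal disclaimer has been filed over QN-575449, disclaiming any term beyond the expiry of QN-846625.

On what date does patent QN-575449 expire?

Natural term of QN-575449:
  Base: filing + 19 years → 9 April 2030.
  Opposition Stay Credit: +615 days → 15 December 2031.
Expiry of referenced patent QN-846625:
  Base: filing + 19 years → 12 December 2028.
Terminal disclaimer: QN-575449 expires on the earlier of 15 December 2031 and 12 December 2028.

2028-12-12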